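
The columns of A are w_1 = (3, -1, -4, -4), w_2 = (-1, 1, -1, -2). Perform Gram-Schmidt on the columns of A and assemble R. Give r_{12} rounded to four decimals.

w_1 = (3, -1, -4, -4); ‖w_1‖ = 6.4807, so q_1 = (0.4629, -0.1543, -0.6172, -0.6172).
r_{12} = q_1·w_2 = 1.2344.

r_{12} = 1.2344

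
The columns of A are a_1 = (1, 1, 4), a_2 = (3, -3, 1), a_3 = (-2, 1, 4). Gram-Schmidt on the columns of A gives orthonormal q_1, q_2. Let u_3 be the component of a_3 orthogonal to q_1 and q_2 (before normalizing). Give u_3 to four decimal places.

u_3 = (-1.5552, -1.3160, 0.7178)

q_1 = a_1/‖a_1‖ = (1, 1, 4)/4.2426 = (0.2357, 0.2357, 0.9428).
r_{12} = q_1·a_2 = 0.9428.
u_2 = a_2 − 0.9428·q_1 = (2.7778, -3.2222, 0.1111).
‖u_2‖ = 4.2557, so q_2 = (0.6527, -0.7572, 0.0261).
r_{13} = q_1·a_3 = 3.5355; r_{23} = q_2·a_3 = -1.9582.
u_3 = a_3 − 3.5355·q_1 + 1.9582·q_2 = (-1.5552, -1.3160, 0.7178).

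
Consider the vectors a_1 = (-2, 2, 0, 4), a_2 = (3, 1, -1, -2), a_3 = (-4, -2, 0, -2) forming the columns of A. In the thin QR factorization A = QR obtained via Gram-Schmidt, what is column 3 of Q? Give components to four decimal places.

q_3 = (-0.6155, 0.3693, -0.4924, -0.4924)

q_1 = a_1/‖a_1‖ = (-2, 2, 0, 4)/4.8990 = (-0.4082, 0.4082, 0.0000, 0.8165).
r_{12} = q_1·a_2 = -2.4495.
u_2 = a_2 + 2.4495·q_1 = (2.0000, 2.0000, -1.0000, 0.0000).
‖u_2‖ = 3.0000, so q_2 = (0.6667, 0.6667, -0.3333, 0.0000).
r_{13} = q_1·a_3 = -0.8165; r_{23} = q_2·a_3 = -4.0000.
u_3 = a_3 + 0.8165·q_1 + 4.0000·q_2 = (-1.6667, 1.0000, -1.3333, -1.3333).
‖u_3‖ = 2.7080, so q_3 = (-0.6155, 0.3693, -0.4924, -0.4924).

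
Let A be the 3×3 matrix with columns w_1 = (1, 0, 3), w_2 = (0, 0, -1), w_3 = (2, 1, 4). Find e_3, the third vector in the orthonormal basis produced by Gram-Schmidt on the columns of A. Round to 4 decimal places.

e_3 = (0.0000, 1.0000, 0.0000)

w_1 = (1, 0, 3); ‖w_1‖ = 3.1623, so e_1 = (0.3162, 0.0000, 0.9487).
e_1·w_2 = 0.3162·0 + 0.0000·0 + 0.9487·(-1) = -0.9487.
u_2 = w_2 + 0.9487·e_1 = (0.3000, 0.0000, -0.1000).
‖u_2‖ = 0.3162, so e_2 = (0.9487, 0.0000, -0.3162).
e_1·w_3 = 0.3162·2 + 0.0000·1 + 0.9487·4 = 4.4272; e_2·w_3 = 0.9487·2 + 0.0000·1 + (-0.3162)·4 = 0.6325.
u_3 = w_3 − 4.4272·e_1 − 0.6325·e_2 = (0.0000, 1.0000, 0.0000).
‖u_3‖ = 1.0000, so e_3 = (0.0000, 1.0000, 0.0000).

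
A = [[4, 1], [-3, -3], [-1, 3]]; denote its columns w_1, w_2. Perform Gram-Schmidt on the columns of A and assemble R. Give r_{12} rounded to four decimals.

w_1 = (4, -3, -1); ‖w_1‖ = 5.0990, so e_1 = (0.7845, -0.5883, -0.1961).
r_{12} = e_1·w_2 = 1.9612.

r_{12} = 1.9612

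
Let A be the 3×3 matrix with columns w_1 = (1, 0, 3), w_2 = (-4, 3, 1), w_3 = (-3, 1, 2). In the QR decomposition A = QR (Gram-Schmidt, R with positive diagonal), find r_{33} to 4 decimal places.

r_{33} = 1.2427

w_1 = (1, 0, 3); ‖w_1‖ = 3.1623, so q_1 = (0.3162, 0.0000, 0.9487).
q_1·w_2 = 0.3162·(-4) + 0.0000·3 + 0.9487·1 = -0.3162.
u_2 = w_2 + 0.3162·q_1 = (-3.9000, 3.0000, 1.3000).
‖u_2‖ = 5.0892, so q_2 = (-0.7663, 0.5895, 0.2554).
q_1·w_3 = 0.3162·(-3) + 0.0000·1 + 0.9487·2 = 0.9487; q_2·w_3 = (-0.7663)·(-3) + 0.5895·1 + 0.2554·2 = 3.3994.
u_3 = w_3 − 0.9487·q_1 − 3.3994·q_2 = (-0.6950, -1.0039, 0.2317).
r_{33} = ‖u_3‖ = 1.2427.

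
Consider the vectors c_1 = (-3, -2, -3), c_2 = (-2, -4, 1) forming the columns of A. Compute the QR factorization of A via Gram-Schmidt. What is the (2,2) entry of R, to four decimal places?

c_1 = (-3, -2, -3); ‖c_1‖ = 4.6904, so q_1 = (-0.6396, -0.4264, -0.6396).
q_1·c_2 = (-0.6396)·(-2) + (-0.4264)·(-4) + (-0.6396)·1 = 2.3452.
u_2 = c_2 − 2.3452·q_1 = (-0.5000, -3.0000, 2.5000).
r_{22} = ‖u_2‖ = 3.9370.

r_{22} = 3.9370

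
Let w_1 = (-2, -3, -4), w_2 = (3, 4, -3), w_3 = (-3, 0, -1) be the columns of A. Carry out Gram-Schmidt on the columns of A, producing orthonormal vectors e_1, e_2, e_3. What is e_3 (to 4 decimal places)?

e_1 = w_1/‖w_1‖ = (-2, -3, -4)/5.3852 = (-0.3714, -0.5571, -0.7428).
r_{12} = e_1·w_2 = -1.1142.
u_2 = w_2 + 1.1142·e_1 = (2.5862, 3.3793, -3.8276).
‖u_2‖ = 5.7235, so e_2 = (0.4519, 0.5904, -0.6687).
r_{13} = e_1·w_3 = 1.8570; r_{23} = e_2·w_3 = -0.6868.
u_3 = w_3 − 1.8570·e_1 + 0.6868·e_2 = (-2.0000, 1.4400, -0.0800).
‖u_3‖ = 2.4658, so e_3 = (-0.8111, 0.5840, -0.0324).

e_3 = (-0.8111, 0.5840, -0.0324)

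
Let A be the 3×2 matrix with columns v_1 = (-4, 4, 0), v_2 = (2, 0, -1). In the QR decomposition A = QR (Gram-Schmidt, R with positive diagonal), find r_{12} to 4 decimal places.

v_1 = (-4, 4, 0); ‖v_1‖ = 5.6569, so q_1 = (-0.7071, 0.7071, 0.0000).
r_{12} = q_1·v_2 = -1.4142.

r_{12} = -1.4142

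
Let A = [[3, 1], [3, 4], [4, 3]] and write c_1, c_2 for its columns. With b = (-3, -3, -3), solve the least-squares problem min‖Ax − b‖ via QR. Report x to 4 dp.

c_1 = (3, 3, 4); ‖c_1‖ = 5.8310, so e_1 = (0.5145, 0.5145, 0.6860).
e_1·c_2 = 0.5145·1 + 0.5145·4 + 0.6860·3 = 4.6305.
u_2 = c_2 − 4.6305·e_1 = (-1.3824, 1.6176, -0.1765).
‖u_2‖ = 2.1351, so e_2 = (-0.6474, 0.7576, -0.0827).
Qᵀb = (-5.1450, -0.0827).
Back-substitute: x_2 = -0.0827/2.1351 = -0.0387.
x_1 = (-5.1450 − 4.6305·(-0.0387))/5.8310 = -0.8516.

x = (-0.8516, -0.0387)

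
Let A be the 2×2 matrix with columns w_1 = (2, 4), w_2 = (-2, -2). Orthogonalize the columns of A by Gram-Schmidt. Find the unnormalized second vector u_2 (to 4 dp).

u_2 = (-0.8000, 0.4000)

e_1 = w_1/‖w_1‖ = (2, 4)/4.4721 = (0.4472, 0.8944).
r_{12} = e_1·w_2 = -2.6833.
u_2 = w_2 + 2.6833·e_1 = (-0.8000, 0.4000).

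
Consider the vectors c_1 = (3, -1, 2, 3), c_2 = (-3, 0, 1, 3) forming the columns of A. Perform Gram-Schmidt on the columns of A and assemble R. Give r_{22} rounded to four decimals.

c_1 = (3, -1, 2, 3); ‖c_1‖ = 4.7958, so e_1 = (0.6255, -0.2085, 0.4170, 0.6255).
e_1·c_2 = 0.6255·(-3) + (-0.2085)·0 + 0.4170·1 + 0.6255·3 = 0.4170.
u_2 = c_2 − 0.4170·e_1 = (-3.2609, 0.0870, 0.8261, 2.7391).
r_{22} = ‖u_2‖ = 4.3389.

r_{22} = 4.3389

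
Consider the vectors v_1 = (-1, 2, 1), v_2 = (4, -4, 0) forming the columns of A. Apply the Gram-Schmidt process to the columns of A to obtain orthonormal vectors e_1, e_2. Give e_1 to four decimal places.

v_1 = (-1, 2, 1); ‖v_1‖ = 2.4495, so e_1 = (-0.4082, 0.8165, 0.4082).

e_1 = (-0.4082, 0.8165, 0.4082)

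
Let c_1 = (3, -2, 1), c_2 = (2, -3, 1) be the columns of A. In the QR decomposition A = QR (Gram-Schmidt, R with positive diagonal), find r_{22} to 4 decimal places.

e_1 = c_1/‖c_1‖ = (3, -2, 1)/3.7417 = (0.8018, -0.5345, 0.2673).
r_{12} = e_1·c_2 = 3.4744.
u_2 = c_2 − 3.4744·e_1 = (-0.7857, -1.1429, 0.0714).
r_{22} = ‖u_2‖ = 1.3887.

r_{22} = 1.3887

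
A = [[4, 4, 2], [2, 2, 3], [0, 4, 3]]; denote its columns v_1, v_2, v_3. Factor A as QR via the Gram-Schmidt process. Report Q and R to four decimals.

v_1 = (4, 2, 0); ‖v_1‖ = 4.4721, so e_1 = (0.8944, 0.4472, 0.0000).
e_1·v_2 = 0.8944·4 + 0.4472·2 + 0.0000·4 = 4.4721.
u_2 = v_2 − 4.4721·e_1 = (0.0000, 0.0000, 4.0000).
‖u_2‖ = 4.0000, so e_2 = (0.0000, 0.0000, 1.0000).
e_1·v_3 = 0.8944·2 + 0.4472·3 + 0.0000·3 = 3.1305; e_2·v_3 = 0.0000·2 + 0.0000·3 + 1.0000·3 = 3.0000.
u_3 = v_3 − 3.1305·e_1 − 3.0000·e_2 = (-0.8000, 1.6000, 0.0000).
‖u_3‖ = 1.7889, so e_3 = (-0.4472, 0.8944, 0.0000).

Q = [[0.8944, 0.0000, -0.4472], [0.4472, 0.0000, 0.8944], [0.0000, 1.0000, 0.0000]], R = [[4.4721, 4.4721, 3.1305], [0.0000, 4.0000, 3.0000], [0.0000, 0.0000, 1.7889]]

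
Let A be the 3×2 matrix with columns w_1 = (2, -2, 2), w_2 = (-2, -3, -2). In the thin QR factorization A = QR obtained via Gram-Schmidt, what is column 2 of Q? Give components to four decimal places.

w_1 = (2, -2, 2); ‖w_1‖ = 3.4641, so q_1 = (0.5774, -0.5774, 0.5774).
q_1·w_2 = 0.5774·(-2) + (-0.5774)·(-3) + 0.5774·(-2) = -0.5774.
u_2 = w_2 + 0.5774·q_1 = (-1.6667, -3.3333, -1.6667).
‖u_2‖ = 4.0825, so q_2 = (-0.4082, -0.8165, -0.4082).

q_2 = (-0.4082, -0.8165, -0.4082)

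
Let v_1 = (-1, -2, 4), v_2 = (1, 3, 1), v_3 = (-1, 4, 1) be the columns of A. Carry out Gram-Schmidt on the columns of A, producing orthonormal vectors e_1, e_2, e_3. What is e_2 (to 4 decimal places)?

e_1 = v_1/‖v_1‖ = (-1, -2, 4)/4.5826 = (-0.2182, -0.4364, 0.8729).
r_{12} = e_1·v_2 = -0.6547.
u_2 = v_2 + 0.6547·e_1 = (0.8571, 2.7143, 1.5714).
‖u_2‖ = 3.2514, so e_2 = (0.2636, 0.8348, 0.4833).

e_2 = (0.2636, 0.8348, 0.4833)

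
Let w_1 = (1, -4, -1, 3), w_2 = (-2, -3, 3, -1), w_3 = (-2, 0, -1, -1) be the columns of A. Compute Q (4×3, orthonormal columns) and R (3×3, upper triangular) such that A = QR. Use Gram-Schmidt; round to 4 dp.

Q = [[0.1925, -0.4538, -0.7094], [-0.7698, -0.5086, -0.1390], [-0.1925, 0.6651, -0.6692], [0.5774, -0.3051, -0.1719]], R = [[5.1962, 0.7698, -0.7698], [0.0000, 4.7336, 0.5477], [0.0000, 0.0000, 2.2600]]

e_1 = w_1/‖w_1‖ = (1, -4, -1, 3)/5.1962 = (0.1925, -0.7698, -0.1925, 0.5774).
r_{12} = e_1·w_2 = 0.7698.
u_2 = w_2 − 0.7698·e_1 = (-2.1481, -2.4074, 3.1481, -1.4444).
‖u_2‖ = 4.7336, so e_2 = (-0.4538, -0.5086, 0.6651, -0.3051).
r_{13} = e_1·w_3 = -0.7698; r_{23} = e_2·w_3 = 0.5477.
u_3 = w_3 + 0.7698·e_1 − 0.5477·e_2 = (-1.6033, -0.3140, -1.5124, -0.3884).
‖u_3‖ = 2.2600, so e_3 = (-0.7094, -0.1390, -0.6692, -0.1719).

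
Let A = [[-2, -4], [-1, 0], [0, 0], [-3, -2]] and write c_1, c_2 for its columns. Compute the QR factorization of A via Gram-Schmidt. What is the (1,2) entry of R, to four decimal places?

c_1 = (-2, -1, 0, -3); ‖c_1‖ = 3.7417, so q_1 = (-0.5345, -0.2673, 0.0000, -0.8018).
r_{12} = q_1·c_2 = 3.7417.

r_{12} = 3.7417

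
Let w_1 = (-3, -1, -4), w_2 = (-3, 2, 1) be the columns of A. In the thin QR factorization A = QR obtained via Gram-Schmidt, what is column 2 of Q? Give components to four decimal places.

e_1 = w_1/‖w_1‖ = (-3, -1, -4)/5.0990 = (-0.5883, -0.1961, -0.7845).
r_{12} = e_1·w_2 = 0.5883.
u_2 = w_2 − 0.5883·e_1 = (-2.6538, 2.1154, 1.4615).
‖u_2‖ = 3.6951, so e_2 = (-0.7182, 0.5725, 0.3955).

e_2 = (-0.7182, 0.5725, 0.3955)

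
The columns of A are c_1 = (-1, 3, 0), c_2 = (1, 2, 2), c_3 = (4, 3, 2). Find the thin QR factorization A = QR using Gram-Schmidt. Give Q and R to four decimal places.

Q = [[-0.3162, 0.5883, 0.7442], [0.9487, 0.1961, 0.2481], [0.0000, 0.7845, -0.6202]], R = [[3.1623, 1.5811, 1.5811], [0.0000, 2.5495, 4.5107], [0.0000, 0.0000, 2.4807]]

c_1 = (-1, 3, 0); ‖c_1‖ = 3.1623, so e_1 = (-0.3162, 0.9487, 0.0000).
e_1·c_2 = (-0.3162)·1 + 0.9487·2 + 0.0000·2 = 1.5811.
u_2 = c_2 − 1.5811·e_1 = (1.5000, 0.5000, 2.0000).
‖u_2‖ = 2.5495, so e_2 = (0.5883, 0.1961, 0.7845).
e_1·c_3 = (-0.3162)·4 + 0.9487·3 + 0.0000·2 = 1.5811; e_2·c_3 = 0.5883·4 + 0.1961·3 + 0.7845·2 = 4.5107.
u_3 = c_3 − 1.5811·e_1 − 4.5107·e_2 = (1.8462, 0.6154, -1.5385).
‖u_3‖ = 2.4807, so e_3 = (0.7442, 0.2481, -0.6202).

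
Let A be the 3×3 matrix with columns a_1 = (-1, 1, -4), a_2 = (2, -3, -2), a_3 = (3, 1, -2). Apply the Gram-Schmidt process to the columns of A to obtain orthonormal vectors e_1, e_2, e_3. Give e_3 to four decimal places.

e_3 = (0.8124, 0.5803, -0.0580)

a_1 = (-1, 1, -4); ‖a_1‖ = 4.2426, so e_1 = (-0.2357, 0.2357, -0.9428).
e_1·a_2 = (-0.2357)·2 + 0.2357·(-3) + (-0.9428)·(-2) = 0.7071.
u_2 = a_2 − 0.7071·e_1 = (2.1667, -3.1667, -1.3333).
‖u_2‖ = 4.0620, so e_2 = (0.5334, -0.7796, -0.3282).
e_1·a_3 = (-0.2357)·3 + 0.2357·1 + (-0.9428)·(-2) = 1.4142; e_2·a_3 = 0.5334·3 + (-0.7796)·1 + (-0.3282)·(-2) = 1.4771.
u_3 = a_3 − 1.4142·e_1 − 1.4771·e_2 = (2.5455, 1.8182, -0.1818).
‖u_3‖ = 3.1334, so e_3 = (0.8124, 0.5803, -0.0580).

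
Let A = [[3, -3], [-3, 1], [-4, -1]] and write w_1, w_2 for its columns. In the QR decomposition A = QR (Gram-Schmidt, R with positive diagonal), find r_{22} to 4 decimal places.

e_1 = w_1/‖w_1‖ = (3, -3, -4)/5.8310 = (0.5145, -0.5145, -0.6860).
r_{12} = e_1·w_2 = -1.3720.
u_2 = w_2 + 1.3720·e_1 = (-2.2941, 0.2941, -1.9412).
r_{22} = ‖u_2‖ = 3.0195.

r_{22} = 3.0195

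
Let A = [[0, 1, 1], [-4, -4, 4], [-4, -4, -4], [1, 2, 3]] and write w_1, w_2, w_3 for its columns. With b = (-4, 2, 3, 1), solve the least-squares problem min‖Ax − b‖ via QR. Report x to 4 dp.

w_1 = (0, -4, -4, 1); ‖w_1‖ = 5.7446, so q_1 = (0.0000, -0.6963, -0.6963, 0.1741).
q_1·w_2 = 0.0000·1 + (-0.6963)·(-4) + (-0.6963)·(-4) + 0.1741·2 = 5.9186.
u_2 = w_2 − 5.9186·q_1 = (1.0000, 0.1212, 0.1212, 0.9697).
‖u_2‖ = 1.4035, so q_2 = (0.7125, 0.0864, 0.0864, 0.6909).
q_1·w_3 = 0.0000·1 + (-0.6963)·4 + (-0.6963)·(-4) + 0.1741·3 = 0.5222; q_2·w_3 = 0.7125·1 + 0.0864·4 + 0.0864·(-4) + 0.6909·3 = 2.7853.
u_3 = w_3 − 0.5222·q_1 − 2.7853·q_2 = (-0.9846, 4.1231, -3.8769, 0.9846).
‖u_3‖ = 5.8283, so q_3 = (-0.1689, 0.7074, -0.6652, 0.1689).
Qᵀb = (-3.3075, -1.7273, 0.2640).
Back-substitute: x_3 = 0.2640/5.8283 = 0.0453.
x_2 = (-1.7273 − 2.7853·0.0453)/1.4035 = -1.3207.
x_1 = (-3.3075 − 5.9186·(-1.3207) − 0.5222·0.0453)/5.7446 = 0.7808.

x = (0.7808, -1.3207, 0.0453)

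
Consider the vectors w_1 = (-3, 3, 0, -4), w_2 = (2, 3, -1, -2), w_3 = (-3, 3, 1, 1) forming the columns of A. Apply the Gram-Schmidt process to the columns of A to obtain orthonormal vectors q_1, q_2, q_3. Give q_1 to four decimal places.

w_1 = (-3, 3, 0, -4); ‖w_1‖ = 5.8310, so q_1 = (-0.5145, 0.5145, 0.0000, -0.6860).

q_1 = (-0.5145, 0.5145, 0.0000, -0.6860)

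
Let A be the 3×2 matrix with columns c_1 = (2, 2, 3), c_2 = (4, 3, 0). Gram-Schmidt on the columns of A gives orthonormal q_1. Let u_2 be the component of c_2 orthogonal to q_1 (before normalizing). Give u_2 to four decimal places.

q_1 = c_1/‖c_1‖ = (2, 2, 3)/4.1231 = (0.4851, 0.4851, 0.7276).
r_{12} = q_1·c_2 = 3.3955.
u_2 = c_2 − 3.3955·q_1 = (2.3529, 1.3529, -2.4706).

u_2 = (2.3529, 1.3529, -2.4706)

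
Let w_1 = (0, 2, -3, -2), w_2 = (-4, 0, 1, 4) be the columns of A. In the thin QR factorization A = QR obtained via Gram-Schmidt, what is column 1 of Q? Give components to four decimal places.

e_1 = (0.0000, 0.4851, -0.7276, -0.4851)

w_1 = (0, 2, -3, -2); ‖w_1‖ = 4.1231, so e_1 = (0.0000, 0.4851, -0.7276, -0.4851).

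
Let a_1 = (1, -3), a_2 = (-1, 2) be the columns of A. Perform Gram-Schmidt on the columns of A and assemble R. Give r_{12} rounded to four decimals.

r_{12} = -2.2136

e_1 = a_1/‖a_1‖ = (1, -3)/3.1623 = (0.3162, -0.9487).
r_{12} = e_1·a_2 = -2.2136.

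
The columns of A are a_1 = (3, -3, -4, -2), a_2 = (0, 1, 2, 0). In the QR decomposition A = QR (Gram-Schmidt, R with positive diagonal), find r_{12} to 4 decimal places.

a_1 = (3, -3, -4, -2); ‖a_1‖ = 6.1644, so e_1 = (0.4867, -0.4867, -0.6489, -0.3244).
r_{12} = e_1·a_2 = -1.7844.

r_{12} = -1.7844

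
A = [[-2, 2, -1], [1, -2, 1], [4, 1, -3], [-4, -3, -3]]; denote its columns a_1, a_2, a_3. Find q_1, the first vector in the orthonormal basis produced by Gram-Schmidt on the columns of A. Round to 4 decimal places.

q_1 = (-0.3288, 0.1644, 0.6576, -0.6576)

q_1 = a_1/‖a_1‖ = (-2, 1, 4, -4)/6.0828 = (-0.3288, 0.1644, 0.6576, -0.6576).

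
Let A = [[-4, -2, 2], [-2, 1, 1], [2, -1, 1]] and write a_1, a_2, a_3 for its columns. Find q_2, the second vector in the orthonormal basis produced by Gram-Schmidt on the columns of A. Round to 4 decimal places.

q_2 = (-0.5774, 0.5774, -0.5774)

a_1 = (-4, -2, 2); ‖a_1‖ = 4.8990, so q_1 = (-0.8165, -0.4082, 0.4082).
q_1·a_2 = (-0.8165)·(-2) + (-0.4082)·1 + 0.4082·(-1) = 0.8165.
u_2 = a_2 − 0.8165·q_1 = (-1.3333, 1.3333, -1.3333).
‖u_2‖ = 2.3094, so q_2 = (-0.5774, 0.5774, -0.5774).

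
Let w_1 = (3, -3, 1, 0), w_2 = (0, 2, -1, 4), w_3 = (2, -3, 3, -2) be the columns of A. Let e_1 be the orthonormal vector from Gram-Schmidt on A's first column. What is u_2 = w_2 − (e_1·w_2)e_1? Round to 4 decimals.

w_1 = (3, -3, 1, 0); ‖w_1‖ = 4.3589, so e_1 = (0.6882, -0.6882, 0.2294, 0.0000).
e_1·w_2 = 0.6882·0 + (-0.6882)·2 + 0.2294·(-1) + 0.0000·4 = -1.6059.
u_2 = w_2 + 1.6059·e_1 = (1.1053, 0.8947, -0.6316, 4.0000).

u_2 = (1.1053, 0.8947, -0.6316, 4.0000)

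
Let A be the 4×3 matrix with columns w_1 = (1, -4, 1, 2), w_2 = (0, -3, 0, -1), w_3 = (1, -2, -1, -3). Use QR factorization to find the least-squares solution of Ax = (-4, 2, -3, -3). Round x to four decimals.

x = (-2.2870, 3.2012, -1.3491)

w_1 = (1, -4, 1, 2); ‖w_1‖ = 4.6904, so e_1 = (0.2132, -0.8528, 0.2132, 0.4264).
e_1·w_2 = 0.2132·0 + (-0.8528)·(-3) + 0.2132·0 + 0.4264·(-1) = 2.1320.
u_2 = w_2 − 2.1320·e_1 = (-0.4545, -1.1818, -0.4545, -1.9091).
‖u_2‖ = 2.3355, so e_2 = (-0.1946, -0.5060, -0.1946, -0.8174).
e_1·w_3 = 0.2132·1 + (-0.8528)·(-2) + 0.2132·(-1) + 0.4264·(-3) = 0.4264; e_2·w_3 = (-0.1946)·1 + (-0.5060)·(-2) + (-0.1946)·(-1) + (-0.8174)·(-3) = 3.4643.
u_3 = w_3 − 0.4264·e_1 − 3.4643·e_2 = (1.5833, 0.1167, -0.4167, -0.3500).
‖u_3‖ = 1.6783, so e_3 = (0.9434, 0.0695, -0.2483, -0.2085).
Qᵀb = (-4.4772, 2.8026, -2.2642).
Back-substitute: x_3 = -2.2642/1.6783 = -1.3491.
x_2 = (2.8026 − 3.4643·(-1.3491))/2.3355 = 3.2012.
x_1 = (-4.4772 − 2.1320·3.2012 − 0.4264·(-1.3491))/4.6904 = -2.2870.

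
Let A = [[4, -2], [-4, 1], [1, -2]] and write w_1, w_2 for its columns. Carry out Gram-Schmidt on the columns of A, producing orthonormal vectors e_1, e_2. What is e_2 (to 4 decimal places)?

e_2 = (-0.1732, -0.3984, -0.9007)

w_1 = (4, -4, 1); ‖w_1‖ = 5.7446, so e_1 = (0.6963, -0.6963, 0.1741).
e_1·w_2 = 0.6963·(-2) + (-0.6963)·1 + 0.1741·(-2) = -2.4371.
u_2 = w_2 + 2.4371·e_1 = (-0.3030, -0.6970, -1.5758).
‖u_2‖ = 1.7495, so e_2 = (-0.1732, -0.3984, -0.9007).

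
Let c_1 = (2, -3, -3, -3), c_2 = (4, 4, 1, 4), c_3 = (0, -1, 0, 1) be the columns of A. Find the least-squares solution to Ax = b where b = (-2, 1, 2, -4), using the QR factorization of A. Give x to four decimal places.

x = (-0.3377, -0.4983, -2.5000)

c_1 = (2, -3, -3, -3); ‖c_1‖ = 5.5678, so e_1 = (0.3592, -0.5388, -0.5388, -0.5388).
e_1·c_2 = 0.3592·4 + (-0.5388)·4 + (-0.5388)·1 + (-0.5388)·4 = -3.4125.
u_2 = c_2 + 3.4125·e_1 = (5.2258, 2.1613, -0.8387, 2.1613).
‖u_2‖ = 6.1119, so e_2 = (0.8550, 0.3536, -0.1372, 0.3536).
e_1·c_3 = 0.3592·0 + (-0.5388)·(-1) + (-0.5388)·0 + (-0.5388)·1 = 0.0000; e_2·c_3 = 0.8550·0 + 0.3536·(-1) + (-0.1372)·0 + 0.3536·1 = 0.0000.
u_3 = c_3 + 0.0000·e_1 + 0.0000·e_2 = (0.0000, -1.0000, 0.0000, 1.0000).
‖u_3‖ = 1.4142, so e_3 = (0.0000, -0.7071, 0.0000, 0.7071).
Qᵀb = (-0.1796, -3.0454, -3.5355).
Back-substitute: x_3 = -3.5355/1.4142 = -2.5000.
x_2 = (-3.0454 + 0.0000·(-2.5000))/6.1119 = -0.4983.
x_1 = (-0.1796 + 3.4125·(-0.4983) + 0.0000·(-2.5000))/5.5678 = -0.3377.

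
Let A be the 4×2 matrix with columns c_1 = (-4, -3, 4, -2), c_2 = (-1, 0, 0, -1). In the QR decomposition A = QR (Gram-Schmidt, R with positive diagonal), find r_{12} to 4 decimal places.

e_1 = c_1/‖c_1‖ = (-4, -3, 4, -2)/6.7082 = (-0.5963, -0.4472, 0.5963, -0.2981).
r_{12} = e_1·c_2 = 0.8944.

r_{12} = 0.8944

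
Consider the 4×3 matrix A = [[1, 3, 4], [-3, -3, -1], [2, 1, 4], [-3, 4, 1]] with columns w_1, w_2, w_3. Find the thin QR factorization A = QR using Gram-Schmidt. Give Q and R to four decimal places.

Q = [[0.2085, 0.4936, 0.4404], [-0.6255, -0.4642, 0.6149], [0.4170, 0.1400, 0.6534], [-0.6255, 0.7220, -0.0325]], R = [[4.7958, 0.4170, 2.5022], [0.0000, 5.9014, 3.7206], [0.0000, 0.0000, 3.7278]]

e_1 = w_1/‖w_1‖ = (1, -3, 2, -3)/4.7958 = (0.2085, -0.6255, 0.4170, -0.6255).
r_{12} = e_1·w_2 = 0.4170.
u_2 = w_2 − 0.4170·e_1 = (2.9130, -2.7391, 0.8261, 4.2609).
‖u_2‖ = 5.9014, so e_2 = (0.4936, -0.4642, 0.1400, 0.7220).
r_{13} = e_1·w_3 = 2.5022; r_{23} = e_2·w_3 = 3.7206.
u_3 = w_3 − 2.5022·e_1 − 3.7206·e_2 = (1.6417, 2.2921, 2.4357, -0.1211).
‖u_3‖ = 3.7278, so e_3 = (0.4404, 0.6149, 0.6534, -0.0325).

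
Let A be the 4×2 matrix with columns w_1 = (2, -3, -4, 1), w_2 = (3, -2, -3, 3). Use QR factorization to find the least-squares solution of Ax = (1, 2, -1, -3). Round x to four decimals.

x = (0.4776, -0.6418)

w_1 = (2, -3, -4, 1); ‖w_1‖ = 5.4772, so e_1 = (0.3651, -0.5477, -0.7303, 0.1826).
e_1·w_2 = 0.3651·3 + (-0.5477)·(-2) + (-0.7303)·(-3) + 0.1826·3 = 4.9295.
u_2 = w_2 − 4.9295·e_1 = (1.2000, 0.7000, 0.6000, 2.1000).
‖u_2‖ = 2.5884, so e_2 = (0.4636, 0.2704, 0.2318, 0.8113).
Qᵀb = (-0.5477, -1.6612).
Back-substitute: x_2 = -1.6612/2.5884 = -0.6418.
x_1 = (-0.5477 − 4.9295·(-0.6418))/5.4772 = 0.4776.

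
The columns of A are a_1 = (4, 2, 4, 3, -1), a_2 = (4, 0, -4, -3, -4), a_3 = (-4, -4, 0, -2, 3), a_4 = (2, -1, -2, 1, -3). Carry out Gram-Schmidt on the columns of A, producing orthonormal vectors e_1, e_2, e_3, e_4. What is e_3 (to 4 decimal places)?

e_3 = (0.2820, -0.7908, 0.4019, -0.3397, 0.1348)

a_1 = (4, 2, 4, 3, -1); ‖a_1‖ = 6.7823, so e_1 = (0.5898, 0.2949, 0.5898, 0.4423, -0.1474).
e_1·a_2 = 0.5898·4 + 0.2949·0 + 0.5898·(-4) + 0.4423·(-3) + (-0.1474)·(-4) = -0.7372.
u_2 = a_2 + 0.7372·e_1 = (4.4348, 0.2174, -3.5652, -2.6739, -4.1087).
‖u_2‖ = 7.5138, so e_2 = (0.5902, 0.0289, -0.4745, -0.3559, -0.5468).
e_1·a_3 = 0.5898·(-4) + 0.2949·(-4) + 0.5898·0 + 0.4423·(-2) + (-0.1474)·3 = -4.8656; e_2·a_3 = 0.5902·(-4) + 0.0289·(-4) + (-0.4745)·0 + (-0.3559)·(-2) + (-0.5468)·3 = -3.4053.
u_3 = a_3 + 4.8656·e_1 + 3.4053·e_2 = (0.8795, -2.4667, 1.2538, -1.0597, 0.4205).
‖u_3‖ = 3.1192, so e_3 = (0.2820, -0.7908, 0.4019, -0.3397, 0.1348).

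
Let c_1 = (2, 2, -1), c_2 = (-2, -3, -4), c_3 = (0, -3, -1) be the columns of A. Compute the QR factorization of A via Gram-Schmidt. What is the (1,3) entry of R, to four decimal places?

r_{13} = -1.6667

c_1 = (2, 2, -1); ‖c_1‖ = 3.0000, so e_1 = (0.6667, 0.6667, -0.3333).
r_{13} = e_1·c_3 = -1.6667.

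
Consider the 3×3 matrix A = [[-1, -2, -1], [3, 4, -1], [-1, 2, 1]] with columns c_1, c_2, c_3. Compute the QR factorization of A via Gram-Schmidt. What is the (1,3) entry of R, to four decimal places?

r_{13} = -0.9045

q_1 = c_1/‖c_1‖ = (-1, 3, -1)/3.3166 = (-0.3015, 0.9045, -0.3015).
r_{13} = q_1·c_3 = -0.9045.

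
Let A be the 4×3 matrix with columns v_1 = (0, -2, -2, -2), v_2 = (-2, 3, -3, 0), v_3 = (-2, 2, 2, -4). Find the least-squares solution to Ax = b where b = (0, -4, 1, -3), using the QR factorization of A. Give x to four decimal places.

v_1 = (0, -2, -2, -2); ‖v_1‖ = 3.4641, so q_1 = (0.0000, -0.5774, -0.5774, -0.5774).
q_1·v_2 = 0.0000·(-2) + (-0.5774)·3 + (-0.5774)·(-3) + (-0.5774)·0 = 0.0000.
u_2 = v_2 + 0.0000·q_1 = (-2.0000, 3.0000, -3.0000, 0.0000).
‖u_2‖ = 4.6904, so q_2 = (-0.4264, 0.6396, -0.6396, 0.0000).
q_1·v_3 = 0.0000·(-2) + (-0.5774)·2 + (-0.5774)·2 + (-0.5774)·(-4) = 0.0000; q_2·v_3 = (-0.4264)·(-2) + 0.6396·2 + (-0.6396)·2 + (0.0000)·(-4) = 0.8528.
u_3 = v_3 + 0.0000·q_1 − 0.8528·q_2 = (-1.6364, 1.4545, 2.5455, -4.0000).
‖u_3‖ = 5.2223, so q_3 = (-0.3133, 0.2785, 0.4874, -0.7659).
Qᵀb = (3.4641, -3.1980, 1.6711).
Back-substitute: x_3 = 1.6711/5.2223 = 0.3200.
x_2 = (-3.1980 − 0.8528·0.3200)/4.6904 = -0.7400.
x_1 = (3.4641 + 0.0000·(-0.7400) + 0.0000·0.3200)/3.4641 = 1.0000.

x = (1.0000, -0.7400, 0.3200)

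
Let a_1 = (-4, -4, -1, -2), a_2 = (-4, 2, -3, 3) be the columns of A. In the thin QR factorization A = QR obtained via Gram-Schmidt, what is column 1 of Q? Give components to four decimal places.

a_1 = (-4, -4, -1, -2); ‖a_1‖ = 6.0828, so q_1 = (-0.6576, -0.6576, -0.1644, -0.3288).

q_1 = (-0.6576, -0.6576, -0.1644, -0.3288)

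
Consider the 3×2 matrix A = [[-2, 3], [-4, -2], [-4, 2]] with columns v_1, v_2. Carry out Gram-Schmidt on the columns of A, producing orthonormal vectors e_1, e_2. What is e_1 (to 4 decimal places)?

e_1 = (-0.3333, -0.6667, -0.6667)

v_1 = (-2, -4, -4); ‖v_1‖ = 6.0000, so e_1 = (-0.3333, -0.6667, -0.6667).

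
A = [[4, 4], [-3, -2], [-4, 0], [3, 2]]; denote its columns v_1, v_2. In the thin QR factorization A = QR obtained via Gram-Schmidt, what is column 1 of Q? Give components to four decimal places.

q_1 = (0.5657, -0.4243, -0.5657, 0.4243)

v_1 = (4, -3, -4, 3); ‖v_1‖ = 7.0711, so q_1 = (0.5657, -0.4243, -0.5657, 0.4243).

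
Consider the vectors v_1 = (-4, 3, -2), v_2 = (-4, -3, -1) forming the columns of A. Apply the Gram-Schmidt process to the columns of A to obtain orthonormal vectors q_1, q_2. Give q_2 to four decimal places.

v_1 = (-4, 3, -2); ‖v_1‖ = 5.3852, so q_1 = (-0.7428, 0.5571, -0.3714).
q_1·v_2 = (-0.7428)·(-4) + 0.5571·(-3) + (-0.3714)·(-1) = 1.6713.
u_2 = v_2 − 1.6713·q_1 = (-2.7586, -3.9310, -0.3793).
‖u_2‖ = 4.8174, so q_2 = (-0.5726, -0.8160, -0.0787).

q_2 = (-0.5726, -0.8160, -0.0787)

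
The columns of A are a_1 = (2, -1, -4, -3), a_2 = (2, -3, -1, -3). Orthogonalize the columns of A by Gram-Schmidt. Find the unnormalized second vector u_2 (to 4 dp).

u_2 = (0.6667, -2.3333, 1.6667, -1.0000)

e_1 = a_1/‖a_1‖ = (2, -1, -4, -3)/5.4772 = (0.3651, -0.1826, -0.7303, -0.5477).
r_{12} = e_1·a_2 = 3.6515.
u_2 = a_2 − 3.6515·e_1 = (0.6667, -2.3333, 1.6667, -1.0000).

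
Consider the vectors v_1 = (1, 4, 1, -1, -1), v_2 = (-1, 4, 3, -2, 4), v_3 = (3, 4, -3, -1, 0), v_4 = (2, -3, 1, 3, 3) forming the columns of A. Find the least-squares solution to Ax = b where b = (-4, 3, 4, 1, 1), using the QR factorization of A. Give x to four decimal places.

v_1 = (1, 4, 1, -1, -1); ‖v_1‖ = 4.4721, so e_1 = (0.2236, 0.8944, 0.2236, -0.2236, -0.2236).
e_1·v_2 = 0.2236·(-1) + 0.8944·4 + 0.2236·3 + (-0.2236)·(-2) + (-0.2236)·4 = 3.5777.
u_2 = v_2 − 3.5777·e_1 = (-1.8000, 0.8000, 2.2000, -1.2000, 4.8000).
‖u_2‖ = 5.7619, so e_2 = (-0.3124, 0.1388, 0.3818, -0.2083, 0.8331).
e_1·v_3 = 0.2236·3 + 0.8944·4 + 0.2236·(-3) + (-0.2236)·(-1) + (-0.2236)·0 = 3.8013; e_2·v_3 = (-0.3124)·3 + 0.1388·4 + 0.3818·(-3) + (-0.2083)·(-1) + 0.8331·0 = -1.3190.
u_3 = v_3 − 3.8013·e_1 + 1.3190·e_2 = (1.7380, 0.7831, -3.3464, -0.4247, 1.9488).
‖u_3‖ = 4.3371, so e_3 = (0.4007, 0.1806, -0.7716, -0.0979, 0.4493).
e_1·v_4 = 0.2236·2 + 0.8944·(-3) + 0.2236·1 + (-0.2236)·3 + (-0.2236)·3 = -3.3541; e_2·v_4 = (-0.3124)·2 + 0.1388·(-3) + 0.3818·1 + (-0.2083)·3 + 0.8331·3 = 1.2149; e_3·v_4 = 0.4007·2 + 0.1806·(-3) + (-0.7716)·1 + (-0.0979)·3 + 0.4493·3 = 0.5424.
u_4 = v_4 + 3.3541·e_1 − 1.2149·e_2 − 0.5424·e_3 = (2.9122, -0.2666, 1.7046, 2.5561, 0.9942).
‖u_4‖ = 4.3566, so e_4 = (0.6685, -0.0612, 0.3913, 0.5867, 0.2282).
Qᵀb = (2.2361, 3.8182, -3.7961, -0.4773).
Back-substitute: x_4 = -0.4773/4.3566 = -0.1096.
x_3 = (-3.7961 − 0.5424·(-0.1096))/4.3371 = -0.8616.
x_2 = (3.8182 + 1.3190·(-0.8616) − 1.2149·(-0.1096))/5.7619 = 0.4885.
x_1 = (2.2361 − 3.5777·0.4885 − 3.8013·(-0.8616) + 3.3541·(-0.1096))/4.4721 = 0.7593.

x = (0.7593, 0.4885, -0.8616, -0.1096)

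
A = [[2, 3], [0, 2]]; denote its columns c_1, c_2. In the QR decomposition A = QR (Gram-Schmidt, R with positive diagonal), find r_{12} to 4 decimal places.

r_{12} = 3.0000

e_1 = c_1/‖c_1‖ = (2, 0)/2.0000 = (1.0000, 0.0000).
r_{12} = e_1·c_2 = 3.0000.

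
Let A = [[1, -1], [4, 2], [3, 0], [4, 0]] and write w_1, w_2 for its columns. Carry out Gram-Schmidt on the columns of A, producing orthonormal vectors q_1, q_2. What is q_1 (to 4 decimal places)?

q_1 = (0.1543, 0.6172, 0.4629, 0.6172)

w_1 = (1, 4, 3, 4); ‖w_1‖ = 6.4807, so q_1 = (0.1543, 0.6172, 0.4629, 0.6172).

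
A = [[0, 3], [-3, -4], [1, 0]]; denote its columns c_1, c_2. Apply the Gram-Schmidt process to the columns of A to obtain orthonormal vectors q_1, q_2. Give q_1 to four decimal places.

c_1 = (0, -3, 1); ‖c_1‖ = 3.1623, so q_1 = (0.0000, -0.9487, 0.3162).

q_1 = (0.0000, -0.9487, 0.3162)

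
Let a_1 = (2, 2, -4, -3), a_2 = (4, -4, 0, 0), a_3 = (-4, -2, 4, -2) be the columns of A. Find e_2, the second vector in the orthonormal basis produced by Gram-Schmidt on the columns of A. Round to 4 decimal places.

e_2 = (0.7071, -0.7071, 0.0000, 0.0000)

e_1 = a_1/‖a_1‖ = (2, 2, -4, -3)/5.7446 = (0.3482, 0.3482, -0.6963, -0.5222).
r_{12} = e_1·a_2 = 0.0000.
u_2 = a_2 + 0.0000·e_1 = (4.0000, -4.0000, 0.0000, 0.0000).
‖u_2‖ = 5.6569, so e_2 = (0.7071, -0.7071, 0.0000, 0.0000).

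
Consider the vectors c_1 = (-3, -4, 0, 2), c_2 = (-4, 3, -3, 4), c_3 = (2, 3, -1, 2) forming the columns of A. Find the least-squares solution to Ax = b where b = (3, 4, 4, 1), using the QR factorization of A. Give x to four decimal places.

x = (-0.2603, -0.3370, 0.9112)

c_1 = (-3, -4, 0, 2); ‖c_1‖ = 5.3852, so e_1 = (-0.5571, -0.7428, 0.0000, 0.3714).
e_1·c_2 = (-0.5571)·(-4) + (-0.7428)·3 + 0.0000·(-3) + 0.3714·4 = 1.4856.
u_2 = c_2 − 1.4856·e_1 = (-3.1724, 4.1034, -3.0000, 3.4483).
‖u_2‖ = 6.9133, so e_2 = (-0.4589, 0.5936, -0.4339, 0.4988).
e_1·c_3 = (-0.5571)·2 + (-0.7428)·3 + 0.0000·(-1) + 0.3714·2 = -2.5997; e_2·c_3 = (-0.4589)·2 + 0.5936·3 + (-0.4339)·(-1) + 0.4988·2 = 2.2944.
u_3 = c_3 + 2.5997·e_1 − 2.2944·e_2 = (1.6046, -0.2929, -0.0043, 1.8211).
‖u_3‖ = 2.4448, so e_3 = (0.6563, -0.1198, -0.0018, 0.7449).
Qᵀb = (-4.2710, -0.2394, 2.2276).
Back-substitute: x_3 = 2.2276/2.4448 = 0.9112.
x_2 = (-0.2394 − 2.2944·0.9112)/6.9133 = -0.3370.
x_1 = (-4.2710 − 1.4856·(-0.3370) + 2.5997·0.9112)/5.3852 = -0.2603.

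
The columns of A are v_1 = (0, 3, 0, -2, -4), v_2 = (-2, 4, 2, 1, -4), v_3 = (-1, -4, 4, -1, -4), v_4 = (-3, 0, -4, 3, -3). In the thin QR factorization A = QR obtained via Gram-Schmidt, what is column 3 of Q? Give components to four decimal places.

v_1 = (0, 3, 0, -2, -4); ‖v_1‖ = 5.3852, so e_1 = (0.0000, 0.5571, 0.0000, -0.3714, -0.7428).
e_1·v_2 = 0.0000·(-2) + 0.5571·4 + 0.0000·2 + (-0.3714)·1 + (-0.7428)·(-4) = 4.8281.
u_2 = v_2 − 4.8281·e_1 = (-2.0000, 1.3103, 2.0000, 2.7931, -0.4138).
‖u_2‖ = 4.2059, so e_2 = (-0.4755, 0.3115, 0.4755, 0.6641, -0.0984).
e_1·v_3 = 0.0000·(-1) + 0.5571·(-4) + 0.0000·4 + (-0.3714)·(-1) + (-0.7428)·(-4) = 1.1142; e_2·v_3 = (-0.4755)·(-1) + 0.3115·(-4) + 0.4755·4 + 0.6641·(-1) + (-0.0984)·(-4) = 0.8609.
u_3 = v_3 − 1.1142·e_1 − 0.8609·e_2 = (-0.5906, -4.8889, 3.5906, -1.1579, -3.0877).
‖u_3‖ = 6.9295, so e_3 = (-0.0852, -0.7055, 0.5182, -0.1671, -0.4456).

e_3 = (-0.0852, -0.7055, 0.5182, -0.1671, -0.4456)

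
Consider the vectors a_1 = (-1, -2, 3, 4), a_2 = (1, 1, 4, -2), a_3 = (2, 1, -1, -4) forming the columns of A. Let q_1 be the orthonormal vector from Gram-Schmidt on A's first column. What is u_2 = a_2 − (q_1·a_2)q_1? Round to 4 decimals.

q_1 = a_1/‖a_1‖ = (-1, -2, 3, 4)/5.4772 = (-0.1826, -0.3651, 0.5477, 0.7303).
r_{12} = q_1·a_2 = 0.1826.
u_2 = a_2 − 0.1826·q_1 = (1.0333, 1.0667, 3.9000, -2.1333).

u_2 = (1.0333, 1.0667, 3.9000, -2.1333)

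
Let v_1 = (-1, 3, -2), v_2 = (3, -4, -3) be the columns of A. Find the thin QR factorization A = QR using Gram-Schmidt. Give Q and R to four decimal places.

v_1 = (-1, 3, -2); ‖v_1‖ = 3.7417, so e_1 = (-0.2673, 0.8018, -0.5345).
e_1·v_2 = (-0.2673)·3 + 0.8018·(-4) + (-0.5345)·(-3) = -2.4054.
u_2 = v_2 + 2.4054·e_1 = (2.3571, -2.0714, -4.2857).
‖u_2‖ = 5.3117, so e_2 = (0.4438, -0.3900, -0.8068).

Q = [[-0.2673, 0.4438], [0.8018, -0.3900], [-0.5345, -0.8068]], R = [[3.7417, -2.4054], [0.0000, 5.3117]]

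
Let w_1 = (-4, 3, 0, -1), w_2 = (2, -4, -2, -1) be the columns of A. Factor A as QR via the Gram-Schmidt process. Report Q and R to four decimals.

w_1 = (-4, 3, 0, -1); ‖w_1‖ = 5.0990, so e_1 = (-0.7845, 0.5883, 0.0000, -0.1961).
e_1·w_2 = (-0.7845)·2 + 0.5883·(-4) + 0.0000·(-2) + (-0.1961)·(-1) = -3.7262.
u_2 = w_2 + 3.7262·e_1 = (-0.9231, -1.8077, -2.0000, -1.7308).
‖u_2‖ = 3.3340, so e_2 = (-0.2769, -0.5422, -0.5999, -0.5191).

Q = [[-0.7845, -0.2769], [0.5883, -0.5422], [0.0000, -0.5999], [-0.1961, -0.5191]], R = [[5.0990, -3.7262], [0.0000, 3.3340]]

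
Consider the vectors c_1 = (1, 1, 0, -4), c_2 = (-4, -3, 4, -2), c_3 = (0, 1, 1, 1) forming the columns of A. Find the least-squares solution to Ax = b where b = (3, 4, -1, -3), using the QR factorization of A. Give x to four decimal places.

c_1 = (1, 1, 0, -4); ‖c_1‖ = 4.2426, so q_1 = (0.2357, 0.2357, 0.0000, -0.9428).
q_1·c_2 = 0.2357·(-4) + 0.2357·(-3) + 0.0000·4 + (-0.9428)·(-2) = 0.2357.
u_2 = c_2 − 0.2357·q_1 = (-4.0556, -3.0556, 4.0000, -1.7778).
‖u_2‖ = 6.7041, so q_2 = (-0.6049, -0.4558, 0.5967, -0.2652).
q_1·c_3 = 0.2357·0 + 0.2357·1 + 0.0000·1 + (-0.9428)·1 = -0.7071; q_2·c_3 = (-0.6049)·0 + (-0.4558)·1 + 0.5967·1 + (-0.2652)·1 = -0.1243.
u_3 = c_3 + 0.7071·q_1 + 0.1243·q_2 = (0.0915, 1.1100, 1.0742, 0.3004).
‖u_3‖ = 1.5762, so q_3 = (0.0580, 0.7042, 0.6815, 0.1906).
Qᵀb = (4.4783, -3.4390, 1.7378).
Back-substitute: x_3 = 1.7378/1.5762 = 1.1025.
x_2 = (-3.4390 + 0.1243·1.1025)/6.7041 = -0.4925.
x_1 = (4.4783 − 0.2357·(-0.4925) + 0.7071·1.1025)/4.2426 = 1.2667.

x = (1.2667, -0.4925, 1.1025)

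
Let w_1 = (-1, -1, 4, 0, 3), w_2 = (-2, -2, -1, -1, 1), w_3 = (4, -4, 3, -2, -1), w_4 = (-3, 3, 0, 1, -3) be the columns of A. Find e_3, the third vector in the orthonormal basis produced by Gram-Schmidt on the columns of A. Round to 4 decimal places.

w_1 = (-1, -1, 4, 0, 3); ‖w_1‖ = 5.1962, so e_1 = (-0.1925, -0.1925, 0.7698, 0.0000, 0.5774).
e_1·w_2 = (-0.1925)·(-2) + (-0.1925)·(-2) + 0.7698·(-1) + 0.0000·(-1) + 0.5774·1 = 0.5774.
u_2 = w_2 − 0.5774·e_1 = (-1.8889, -1.8889, -1.4444, -1.0000, 0.6667).
‖u_2‖ = 3.2660, so e_2 = (-0.5784, -0.5784, -0.4423, -0.3062, 0.2041).
e_1·w_3 = (-0.1925)·4 + (-0.1925)·(-4) + 0.7698·3 + 0.0000·(-2) + 0.5774·(-1) = 1.7321; e_2·w_3 = (-0.5784)·4 + (-0.5784)·(-4) + (-0.4423)·3 + (-0.3062)·(-2) + 0.2041·(-1) = -0.9186.
u_3 = w_3 − 1.7321·e_1 + 0.9186·e_2 = (3.8021, -4.1979, 1.2604, -2.2812, -1.8125).
‖u_3‖ = 6.4928, so e_3 = (0.5856, -0.6466, 0.1941, -0.3514, -0.2792).

e_3 = (0.5856, -0.6466, 0.1941, -0.3514, -0.2792)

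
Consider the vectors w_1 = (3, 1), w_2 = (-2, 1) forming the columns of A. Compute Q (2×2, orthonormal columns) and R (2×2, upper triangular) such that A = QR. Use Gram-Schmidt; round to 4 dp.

q_1 = w_1/‖w_1‖ = (3, 1)/3.1623 = (0.9487, 0.3162).
r_{12} = q_1·w_2 = -1.5811.
u_2 = w_2 + 1.5811·q_1 = (-0.5000, 1.5000).
‖u_2‖ = 1.5811, so q_2 = (-0.3162, 0.9487).

Q = [[0.9487, -0.3162], [0.3162, 0.9487]], R = [[3.1623, -1.5811], [0.0000, 1.5811]]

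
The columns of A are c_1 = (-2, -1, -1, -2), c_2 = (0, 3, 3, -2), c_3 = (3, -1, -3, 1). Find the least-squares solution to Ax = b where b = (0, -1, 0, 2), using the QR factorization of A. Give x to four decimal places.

c_1 = (-2, -1, -1, -2); ‖c_1‖ = 3.1623, so e_1 = (-0.6325, -0.3162, -0.3162, -0.6325).
e_1·c_2 = (-0.6325)·0 + (-0.3162)·3 + (-0.3162)·3 + (-0.6325)·(-2) = -0.6325.
u_2 = c_2 + 0.6325·e_1 = (-0.4000, 2.8000, 2.8000, -2.4000).
‖u_2‖ = 4.6476, so e_2 = (-0.0861, 0.6025, 0.6025, -0.5164).
e_1·c_3 = (-0.6325)·3 + (-0.3162)·(-1) + (-0.3162)·(-3) + (-0.6325)·1 = -1.2649; e_2·c_3 = (-0.0861)·3 + 0.6025·(-1) + 0.6025·(-3) + (-0.5164)·1 = -3.1845.
u_3 = c_3 + 1.2649·e_1 + 3.1845·e_2 = (1.9259, 0.5185, -1.4815, -1.4444).
‖u_3‖ = 2.8739, so e_3 = (0.6701, 0.1804, -0.5155, -0.5026).
Qᵀb = (-0.9487, -1.6353, -1.1856).
Back-substitute: x_3 = -1.1856/2.8739 = -0.4126.
x_2 = (-1.6353 + 3.1845·(-0.4126))/4.6476 = -0.6345.
x_1 = (-0.9487 + 0.6325·(-0.6345) + 1.2649·(-0.4126))/3.1623 = -0.5919.

x = (-0.5919, -0.6345, -0.4126)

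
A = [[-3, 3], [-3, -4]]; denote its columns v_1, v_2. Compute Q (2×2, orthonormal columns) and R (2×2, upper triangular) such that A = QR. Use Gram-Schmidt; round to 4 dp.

v_1 = (-3, -3); ‖v_1‖ = 4.2426, so q_1 = (-0.7071, -0.7071).
q_1·v_2 = (-0.7071)·3 + (-0.7071)·(-4) = 0.7071.
u_2 = v_2 − 0.7071·q_1 = (3.5000, -3.5000).
‖u_2‖ = 4.9497, so q_2 = (0.7071, -0.7071).

Q = [[-0.7071, 0.7071], [-0.7071, -0.7071]], R = [[4.2426, 0.7071], [0.0000, 4.9497]]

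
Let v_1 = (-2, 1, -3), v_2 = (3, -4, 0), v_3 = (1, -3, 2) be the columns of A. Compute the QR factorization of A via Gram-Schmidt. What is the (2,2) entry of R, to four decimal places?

r_{22} = 4.2258

q_1 = v_1/‖v_1‖ = (-2, 1, -3)/3.7417 = (-0.5345, 0.2673, -0.8018).
r_{12} = q_1·v_2 = -2.6726.
u_2 = v_2 + 2.6726·q_1 = (1.5714, -3.2857, -2.1429).
r_{22} = ‖u_2‖ = 4.2258.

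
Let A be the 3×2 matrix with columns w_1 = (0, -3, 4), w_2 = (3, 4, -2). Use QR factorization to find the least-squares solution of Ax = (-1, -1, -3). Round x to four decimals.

x = (-0.8646, -0.6308)

q_1 = w_1/‖w_1‖ = (0, -3, 4)/5.0000 = (0.0000, -0.6000, 0.8000).
r_{12} = q_1·w_2 = -4.0000.
u_2 = w_2 + 4.0000·q_1 = (3.0000, 1.6000, 1.2000).
‖u_2‖ = 3.6056, so q_2 = (0.8321, 0.4438, 0.3328).
Qᵀb = (-1.8000, -2.2743).
Back-substitute: x_2 = -2.2743/3.6056 = -0.6308.
x_1 = (-1.8000 + 4.0000·(-0.6308))/5.0000 = -0.8646.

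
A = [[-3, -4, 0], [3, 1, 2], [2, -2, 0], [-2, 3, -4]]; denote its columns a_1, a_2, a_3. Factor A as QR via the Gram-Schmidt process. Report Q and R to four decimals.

Q = [[-0.5883, -0.6352, 0.0453], [0.5883, 0.0785, 0.2166], [0.3922, -0.4425, -0.8060], [-0.3922, 0.6281, -0.5491]], R = [[5.0990, 0.9806, 2.7456], [0.0000, 5.3887, -2.3553], [0.0000, 0.0000, 2.6294]]

a_1 = (-3, 3, 2, -2); ‖a_1‖ = 5.0990, so q_1 = (-0.5883, 0.5883, 0.3922, -0.3922).
q_1·a_2 = (-0.5883)·(-4) + 0.5883·1 + 0.3922·(-2) + (-0.3922)·3 = 0.9806.
u_2 = a_2 − 0.9806·q_1 = (-3.4231, 0.4231, -2.3846, 3.3846).
‖u_2‖ = 5.3887, so q_2 = (-0.6352, 0.0785, -0.4425, 0.6281).
q_1·a_3 = (-0.5883)·0 + 0.5883·2 + 0.3922·0 + (-0.3922)·(-4) = 2.7456; q_2·a_3 = (-0.6352)·0 + 0.0785·2 + (-0.4425)·0 + 0.6281·(-4) = -2.3553.
u_3 = a_3 − 2.7456·q_1 + 2.3553·q_2 = (0.1192, 0.5695, -2.1192, -1.4437).
‖u_3‖ = 2.6294, so q_3 = (0.0453, 0.2166, -0.8060, -0.5491).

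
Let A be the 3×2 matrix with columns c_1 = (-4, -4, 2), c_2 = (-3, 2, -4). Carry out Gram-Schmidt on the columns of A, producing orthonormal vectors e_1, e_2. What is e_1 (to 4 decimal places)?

e_1 = (-0.6667, -0.6667, 0.3333)

c_1 = (-4, -4, 2); ‖c_1‖ = 6.0000, so e_1 = (-0.6667, -0.6667, 0.3333).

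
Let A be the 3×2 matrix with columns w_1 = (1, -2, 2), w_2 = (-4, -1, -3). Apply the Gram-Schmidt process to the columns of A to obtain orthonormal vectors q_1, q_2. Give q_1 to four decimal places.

q_1 = (0.3333, -0.6667, 0.6667)

w_1 = (1, -2, 2); ‖w_1‖ = 3.0000, so q_1 = (0.3333, -0.6667, 0.6667).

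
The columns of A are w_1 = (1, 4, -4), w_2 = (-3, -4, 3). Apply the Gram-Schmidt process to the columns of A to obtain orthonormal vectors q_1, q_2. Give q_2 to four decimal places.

q_2 = (-0.9329, -0.1098, -0.3430)

w_1 = (1, 4, -4); ‖w_1‖ = 5.7446, so q_1 = (0.1741, 0.6963, -0.6963).
q_1·w_2 = 0.1741·(-3) + 0.6963·(-4) + (-0.6963)·3 = -5.3964.
u_2 = w_2 + 5.3964·q_1 = (-2.0606, -0.2424, -0.7576).
‖u_2‖ = 2.2088, so q_2 = (-0.9329, -0.1098, -0.3430).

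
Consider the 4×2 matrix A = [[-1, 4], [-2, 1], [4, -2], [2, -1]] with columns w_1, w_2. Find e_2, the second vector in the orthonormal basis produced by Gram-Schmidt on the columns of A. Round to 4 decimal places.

w_1 = (-1, -2, 4, 2); ‖w_1‖ = 5.0000, so e_1 = (-0.2000, -0.4000, 0.8000, 0.4000).
e_1·w_2 = (-0.2000)·4 + (-0.4000)·1 + 0.8000·(-2) + 0.4000·(-1) = -3.2000.
u_2 = w_2 + 3.2000·e_1 = (3.3600, -0.2800, 0.5600, 0.2800).
‖u_2‖ = 3.4293, so e_2 = (0.9798, -0.0816, 0.1633, 0.0816).

e_2 = (0.9798, -0.0816, 0.1633, 0.0816)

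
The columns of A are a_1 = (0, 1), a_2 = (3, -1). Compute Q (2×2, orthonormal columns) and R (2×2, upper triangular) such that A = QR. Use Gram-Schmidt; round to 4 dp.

Q = [[0.0000, 1.0000], [1.0000, 0.0000]], R = [[1.0000, -1.0000], [0.0000, 3.0000]]

a_1 = (0, 1); ‖a_1‖ = 1.0000, so q_1 = (0.0000, 1.0000).
q_1·a_2 = 0.0000·3 + 1.0000·(-1) = -1.0000.
u_2 = a_2 + 1.0000·q_1 = (3.0000, 0.0000).
‖u_2‖ = 3.0000, so q_2 = (1.0000, 0.0000).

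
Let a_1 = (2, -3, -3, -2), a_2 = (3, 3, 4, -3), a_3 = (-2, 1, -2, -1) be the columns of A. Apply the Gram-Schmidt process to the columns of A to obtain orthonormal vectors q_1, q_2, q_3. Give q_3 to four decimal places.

q_1 = a_1/‖a_1‖ = (2, -3, -3, -2)/5.0990 = (0.3922, -0.5883, -0.5883, -0.3922).
r_{12} = q_1·a_2 = -1.7650.
u_2 = a_2 + 1.7650·q_1 = (3.6923, 1.9615, 2.9615, -3.6923).
‖u_2‖ = 6.3154, so q_2 = (0.5846, 0.3106, 0.4689, -0.5846).
r_{13} = q_1·a_3 = 0.1961; r_{23} = q_2·a_3 = -1.2119.
u_3 = a_3 − 0.1961·q_1 + 1.2119·q_2 = (-1.3684, 1.4918, -1.3163, -1.6316).
‖u_3‖ = 2.9142, so q_3 = (-0.4695, 0.5119, -0.4517, -0.5599).

q_3 = (-0.4695, 0.5119, -0.4517, -0.5599)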